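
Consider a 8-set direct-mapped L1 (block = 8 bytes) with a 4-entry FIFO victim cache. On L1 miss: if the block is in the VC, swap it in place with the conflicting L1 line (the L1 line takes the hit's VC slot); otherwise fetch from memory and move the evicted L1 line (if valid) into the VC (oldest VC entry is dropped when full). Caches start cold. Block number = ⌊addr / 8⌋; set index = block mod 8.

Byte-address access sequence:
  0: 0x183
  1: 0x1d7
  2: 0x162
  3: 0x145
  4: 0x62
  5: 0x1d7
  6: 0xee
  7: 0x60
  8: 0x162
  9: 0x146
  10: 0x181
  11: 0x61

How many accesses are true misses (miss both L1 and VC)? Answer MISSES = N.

MISSES = 6

  [0] addr=0x183 blk=48 s=0: MISS | VC []
  [1] addr=0x1d7 blk=58 s=2: MISS | VC []
  [2] addr=0x162 blk=44 s=4: MISS | VC []
  [3] addr=0x145 blk=40 s=0: MISS | VC [48]
  [4] addr=0x62 blk=12 s=4: MISS | VC [48, 44]
  [5] addr=0x1d7 blk=58 s=2: L1-HIT | VC [48, 44]
  [6] addr=0xee blk=29 s=5: MISS | VC [48, 44]
  [7] addr=0x60 blk=12 s=4: L1-HIT | VC [48, 44]
  [8] addr=0x162 blk=44 s=4: VC-HIT | VC [48, 12]
  [9] addr=0x146 blk=40 s=0: L1-HIT | VC [48, 12]
  [10] addr=0x181 blk=48 s=0: VC-HIT | VC [40, 12]
  [11] addr=0x61 blk=12 s=4: VC-HIT | VC [40, 44]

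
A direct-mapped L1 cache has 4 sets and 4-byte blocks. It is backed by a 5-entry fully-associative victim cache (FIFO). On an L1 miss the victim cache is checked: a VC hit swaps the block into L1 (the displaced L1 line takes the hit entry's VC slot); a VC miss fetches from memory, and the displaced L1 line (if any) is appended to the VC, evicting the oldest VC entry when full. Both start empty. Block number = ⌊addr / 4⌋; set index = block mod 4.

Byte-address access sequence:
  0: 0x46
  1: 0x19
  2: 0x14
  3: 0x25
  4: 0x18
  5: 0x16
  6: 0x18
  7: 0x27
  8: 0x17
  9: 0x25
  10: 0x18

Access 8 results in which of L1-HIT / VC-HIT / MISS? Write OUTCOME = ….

OUTCOME = VC-HIT

  [0] addr=0x46 blk=17 s=1: MISS | VC []
  [1] addr=0x19 blk=6 s=2: MISS | VC []
  [2] addr=0x14 blk=5 s=1: MISS | VC [17]
  [3] addr=0x25 blk=9 s=1: MISS | VC [17, 5]
  [4] addr=0x18 blk=6 s=2: L1-HIT | VC [17, 5]
  [5] addr=0x16 blk=5 s=1: VC-HIT | VC [17, 9]
  [6] addr=0x18 blk=6 s=2: L1-HIT | VC [17, 9]
  [7] addr=0x27 blk=9 s=1: VC-HIT | VC [17, 5]
  [8] addr=0x17 blk=5 s=1: VC-HIT | VC [17, 9]
  [9] addr=0x25 blk=9 s=1: VC-HIT | VC [17, 5]
  [10] addr=0x18 blk=6 s=2: L1-HIT | VC [17, 5]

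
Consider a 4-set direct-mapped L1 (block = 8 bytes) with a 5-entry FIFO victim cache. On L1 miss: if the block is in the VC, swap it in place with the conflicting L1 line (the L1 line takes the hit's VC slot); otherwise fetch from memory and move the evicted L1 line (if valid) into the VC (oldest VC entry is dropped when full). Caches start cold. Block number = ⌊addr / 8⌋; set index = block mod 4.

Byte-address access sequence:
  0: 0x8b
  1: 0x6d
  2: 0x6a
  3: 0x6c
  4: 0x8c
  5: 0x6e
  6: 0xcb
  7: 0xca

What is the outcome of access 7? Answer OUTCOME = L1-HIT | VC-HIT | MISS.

#0 0x8b→b17/s1 MISS; vc=[]
#1 0x6d→b13/s1 MISS; vc=[17]
#2 0x6a→b13/s1 L1-HIT; vc=[17]
#3 0x6c→b13/s1 L1-HIT; vc=[17]
#4 0x8c→b17/s1 VC-HIT; vc=[13]
#5 0x6e→b13/s1 VC-HIT; vc=[17]
#6 0xcb→b25/s1 MISS; vc=[17,13]
#7 0xca→b25/s1 L1-HIT; vc=[17,13]

OUTCOME = L1-HIT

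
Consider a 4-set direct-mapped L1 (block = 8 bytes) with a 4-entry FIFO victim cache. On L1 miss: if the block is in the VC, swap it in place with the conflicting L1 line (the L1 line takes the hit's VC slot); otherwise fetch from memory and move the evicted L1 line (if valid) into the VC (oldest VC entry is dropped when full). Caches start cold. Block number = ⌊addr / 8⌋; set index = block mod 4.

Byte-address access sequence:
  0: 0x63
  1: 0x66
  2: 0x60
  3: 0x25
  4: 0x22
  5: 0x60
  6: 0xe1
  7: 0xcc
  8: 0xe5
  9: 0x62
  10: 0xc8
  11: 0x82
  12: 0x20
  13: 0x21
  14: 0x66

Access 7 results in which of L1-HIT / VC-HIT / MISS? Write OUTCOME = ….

OUTCOME = MISS

#0 0x63→b12/s0 MISS; vc=[]
#1 0x66→b12/s0 L1-HIT; vc=[]
#2 0x60→b12/s0 L1-HIT; vc=[]
#3 0x25→b4/s0 MISS; vc=[12]
#4 0x22→b4/s0 L1-HIT; vc=[12]
#5 0x60→b12/s0 VC-HIT; vc=[4]
#6 0xe1→b28/s0 MISS; vc=[4,12]
#7 0xcc→b25/s1 MISS; vc=[4,12]
#8 0xe5→b28/s0 L1-HIT; vc=[4,12]
#9 0x62→b12/s0 VC-HIT; vc=[4,28]
#10 0xc8→b25/s1 L1-HIT; vc=[4,28]
#11 0x82→b16/s0 MISS; vc=[4,28,12]
#12 0x20→b4/s0 VC-HIT; vc=[16,28,12]
#13 0x21→b4/s0 L1-HIT; vc=[16,28,12]
#14 0x66→b12/s0 VC-HIT; vc=[16,28,4]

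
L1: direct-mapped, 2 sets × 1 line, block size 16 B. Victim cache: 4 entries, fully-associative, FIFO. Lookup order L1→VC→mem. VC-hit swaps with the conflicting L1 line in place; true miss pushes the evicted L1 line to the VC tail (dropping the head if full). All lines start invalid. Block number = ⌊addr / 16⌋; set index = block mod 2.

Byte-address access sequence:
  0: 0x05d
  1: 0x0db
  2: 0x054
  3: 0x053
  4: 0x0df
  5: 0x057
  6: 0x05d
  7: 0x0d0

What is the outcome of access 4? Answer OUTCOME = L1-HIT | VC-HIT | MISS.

0: 0x5d (blk 5, set 1) → MISS  vc=[]
1: 0xdb (blk 13, set 1) → MISS  vc=[5]
2: 0x54 (blk 5, set 1) → VC-HIT  vc=[13]
3: 0x53 (blk 5, set 1) → L1-HIT  vc=[13]
4: 0xdf (blk 13, set 1) → VC-HIT  vc=[5]
5: 0x57 (blk 5, set 1) → VC-HIT  vc=[13]
6: 0x5d (blk 5, set 1) → L1-HIT  vc=[13]
7: 0xd0 (blk 13, set 1) → VC-HIT  vc=[5]

OUTCOME = VC-HIT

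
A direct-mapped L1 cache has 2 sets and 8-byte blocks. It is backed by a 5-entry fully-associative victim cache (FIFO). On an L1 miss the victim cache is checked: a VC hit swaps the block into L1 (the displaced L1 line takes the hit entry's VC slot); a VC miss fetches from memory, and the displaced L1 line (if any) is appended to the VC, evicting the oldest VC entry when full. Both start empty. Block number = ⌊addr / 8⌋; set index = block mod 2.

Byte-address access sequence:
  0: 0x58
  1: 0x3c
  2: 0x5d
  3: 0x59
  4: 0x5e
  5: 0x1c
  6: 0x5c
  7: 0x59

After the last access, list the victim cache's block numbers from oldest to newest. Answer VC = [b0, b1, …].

  [0] addr=0x58 blk=11 s=1: MISS | VC []
  [1] addr=0x3c blk=7 s=1: MISS | VC [11]
  [2] addr=0x5d blk=11 s=1: VC-HIT | VC [7]
  [3] addr=0x59 blk=11 s=1: L1-HIT | VC [7]
  [4] addr=0x5e blk=11 s=1: L1-HIT | VC [7]
  [5] addr=0x1c blk=3 s=1: MISS | VC [7, 11]
  [6] addr=0x5c blk=11 s=1: VC-HIT | VC [7, 3]
  [7] addr=0x59 blk=11 s=1: L1-HIT | VC [7, 3]

VC = [7, 3]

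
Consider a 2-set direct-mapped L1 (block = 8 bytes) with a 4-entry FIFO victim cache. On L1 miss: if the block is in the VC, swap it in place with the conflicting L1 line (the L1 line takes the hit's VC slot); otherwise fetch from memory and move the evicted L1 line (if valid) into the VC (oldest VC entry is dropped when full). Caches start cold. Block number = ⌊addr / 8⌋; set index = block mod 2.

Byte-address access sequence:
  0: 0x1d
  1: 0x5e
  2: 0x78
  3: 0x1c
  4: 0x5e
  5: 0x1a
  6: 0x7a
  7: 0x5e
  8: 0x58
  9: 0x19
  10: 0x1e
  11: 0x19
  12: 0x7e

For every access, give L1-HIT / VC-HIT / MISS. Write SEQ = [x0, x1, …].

SEQ = [MISS, MISS, MISS, VC-HIT, VC-HIT, VC-HIT, VC-HIT, VC-HIT, L1-HIT, VC-HIT, L1-HIT, L1-HIT, VC-HIT]

  [0] addr=0x1d blk=3 s=1: MISS | VC []
  [1] addr=0x5e blk=11 s=1: MISS | VC [3]
  [2] addr=0x78 blk=15 s=1: MISS | VC [3, 11]
  [3] addr=0x1c blk=3 s=1: VC-HIT | VC [15, 11]
  [4] addr=0x5e blk=11 s=1: VC-HIT | VC [15, 3]
  [5] addr=0x1a blk=3 s=1: VC-HIT | VC [15, 11]
  [6] addr=0x7a blk=15 s=1: VC-HIT | VC [3, 11]
  [7] addr=0x5e blk=11 s=1: VC-HIT | VC [3, 15]
  [8] addr=0x58 blk=11 s=1: L1-HIT | VC [3, 15]
  [9] addr=0x19 blk=3 s=1: VC-HIT | VC [11, 15]
  [10] addr=0x1e blk=3 s=1: L1-HIT | VC [11, 15]
  [11] addr=0x19 blk=3 s=1: L1-HIT | VC [11, 15]
  [12] addr=0x7e blk=15 s=1: VC-HIT | VC [11, 3]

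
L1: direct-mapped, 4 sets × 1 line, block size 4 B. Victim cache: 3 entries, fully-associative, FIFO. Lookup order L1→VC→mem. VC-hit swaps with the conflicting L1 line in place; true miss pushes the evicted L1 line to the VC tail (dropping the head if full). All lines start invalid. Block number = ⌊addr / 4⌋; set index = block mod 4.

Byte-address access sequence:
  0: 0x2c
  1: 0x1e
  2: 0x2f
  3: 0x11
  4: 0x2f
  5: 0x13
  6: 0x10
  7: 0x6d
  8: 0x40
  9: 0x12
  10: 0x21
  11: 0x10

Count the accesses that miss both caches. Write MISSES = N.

MISSES = 6

0: 0x2c (blk 11, set 3) → MISS  vc=[]
1: 0x1e (blk 7, set 3) → MISS  vc=[11]
2: 0x2f (blk 11, set 3) → VC-HIT  vc=[7]
3: 0x11 (blk 4, set 0) → MISS  vc=[7]
4: 0x2f (blk 11, set 3) → L1-HIT  vc=[7]
5: 0x13 (blk 4, set 0) → L1-HIT  vc=[7]
6: 0x10 (blk 4, set 0) → L1-HIT  vc=[7]
7: 0x6d (blk 27, set 3) → MISS  vc=[7, 11]
8: 0x40 (blk 16, set 0) → MISS  vc=[7, 11, 4]
9: 0x12 (blk 4, set 0) → VC-HIT  vc=[7, 11, 16]
10: 0x21 (blk 8, set 0) → MISS  vc=[11, 16, 4]
11: 0x10 (blk 4, set 0) → VC-HIT  vc=[11, 16, 8]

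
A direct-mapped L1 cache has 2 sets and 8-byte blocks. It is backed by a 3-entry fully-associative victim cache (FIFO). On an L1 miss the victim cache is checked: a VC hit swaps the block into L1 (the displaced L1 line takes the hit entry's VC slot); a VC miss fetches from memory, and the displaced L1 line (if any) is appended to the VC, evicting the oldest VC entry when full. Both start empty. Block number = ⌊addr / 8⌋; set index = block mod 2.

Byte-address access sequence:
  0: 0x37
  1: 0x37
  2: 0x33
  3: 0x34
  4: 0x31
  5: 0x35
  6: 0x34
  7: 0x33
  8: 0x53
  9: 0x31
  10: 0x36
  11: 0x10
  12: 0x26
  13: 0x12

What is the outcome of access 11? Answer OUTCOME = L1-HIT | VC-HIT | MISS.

OUTCOME = MISS

#0 0x37→b6/s0 MISS; vc=[]
#1 0x37→b6/s0 L1-HIT; vc=[]
#2 0x33→b6/s0 L1-HIT; vc=[]
#3 0x34→b6/s0 L1-HIT; vc=[]
#4 0x31→b6/s0 L1-HIT; vc=[]
#5 0x35→b6/s0 L1-HIT; vc=[]
#6 0x34→b6/s0 L1-HIT; vc=[]
#7 0x33→b6/s0 L1-HIT; vc=[]
#8 0x53→b10/s0 MISS; vc=[6]
#9 0x31→b6/s0 VC-HIT; vc=[10]
#10 0x36→b6/s0 L1-HIT; vc=[10]
#11 0x10→b2/s0 MISS; vc=[10,6]
#12 0x26→b4/s0 MISS; vc=[10,6,2]
#13 0x12→b2/s0 VC-HIT; vc=[10,6,4]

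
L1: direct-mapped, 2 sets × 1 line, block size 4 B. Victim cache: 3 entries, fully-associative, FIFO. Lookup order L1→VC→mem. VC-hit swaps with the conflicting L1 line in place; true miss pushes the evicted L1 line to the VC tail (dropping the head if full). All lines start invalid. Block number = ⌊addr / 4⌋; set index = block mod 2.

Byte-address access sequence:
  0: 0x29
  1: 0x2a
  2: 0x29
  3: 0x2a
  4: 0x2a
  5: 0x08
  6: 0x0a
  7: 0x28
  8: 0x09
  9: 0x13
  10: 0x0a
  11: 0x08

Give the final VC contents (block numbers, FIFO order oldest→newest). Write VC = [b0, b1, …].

VC = [10, 4]

0: 0x29 (blk 10, set 0) → MISS  vc=[]
1: 0x2a (blk 10, set 0) → L1-HIT  vc=[]
2: 0x29 (blk 10, set 0) → L1-HIT  vc=[]
3: 0x2a (blk 10, set 0) → L1-HIT  vc=[]
4: 0x2a (blk 10, set 0) → L1-HIT  vc=[]
5: 0x8 (blk 2, set 0) → MISS  vc=[10]
6: 0xa (blk 2, set 0) → L1-HIT  vc=[10]
7: 0x28 (blk 10, set 0) → VC-HIT  vc=[2]
8: 0x9 (blk 2, set 0) → VC-HIT  vc=[10]
9: 0x13 (blk 4, set 0) → MISS  vc=[10, 2]
10: 0xa (blk 2, set 0) → VC-HIT  vc=[10, 4]
11: 0x8 (blk 2, set 0) → L1-HIT  vc=[10, 4]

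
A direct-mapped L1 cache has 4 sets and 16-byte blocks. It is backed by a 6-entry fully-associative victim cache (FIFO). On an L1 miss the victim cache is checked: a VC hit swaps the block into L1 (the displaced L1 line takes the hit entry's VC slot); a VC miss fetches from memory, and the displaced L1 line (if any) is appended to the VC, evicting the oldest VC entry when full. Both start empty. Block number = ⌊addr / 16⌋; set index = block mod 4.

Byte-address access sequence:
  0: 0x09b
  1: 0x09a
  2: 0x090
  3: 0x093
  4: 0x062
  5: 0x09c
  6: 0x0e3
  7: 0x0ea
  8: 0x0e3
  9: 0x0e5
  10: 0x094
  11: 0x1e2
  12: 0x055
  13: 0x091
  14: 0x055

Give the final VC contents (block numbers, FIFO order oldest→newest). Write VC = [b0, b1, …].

VC = [6, 14, 9]

#0 0x9b→b9/s1 MISS; vc=[]
#1 0x9a→b9/s1 L1-HIT; vc=[]
#2 0x90→b9/s1 L1-HIT; vc=[]
#3 0x93→b9/s1 L1-HIT; vc=[]
#4 0x62→b6/s2 MISS; vc=[]
#5 0x9c→b9/s1 L1-HIT; vc=[]
#6 0xe3→b14/s2 MISS; vc=[6]
#7 0xea→b14/s2 L1-HIT; vc=[6]
#8 0xe3→b14/s2 L1-HIT; vc=[6]
#9 0xe5→b14/s2 L1-HIT; vc=[6]
#10 0x94→b9/s1 L1-HIT; vc=[6]
#11 0x1e2→b30/s2 MISS; vc=[6,14]
#12 0x55→b5/s1 MISS; vc=[6,14,9]
#13 0x91→b9/s1 VC-HIT; vc=[6,14,5]
#14 0x55→b5/s1 VC-HIT; vc=[6,14,9]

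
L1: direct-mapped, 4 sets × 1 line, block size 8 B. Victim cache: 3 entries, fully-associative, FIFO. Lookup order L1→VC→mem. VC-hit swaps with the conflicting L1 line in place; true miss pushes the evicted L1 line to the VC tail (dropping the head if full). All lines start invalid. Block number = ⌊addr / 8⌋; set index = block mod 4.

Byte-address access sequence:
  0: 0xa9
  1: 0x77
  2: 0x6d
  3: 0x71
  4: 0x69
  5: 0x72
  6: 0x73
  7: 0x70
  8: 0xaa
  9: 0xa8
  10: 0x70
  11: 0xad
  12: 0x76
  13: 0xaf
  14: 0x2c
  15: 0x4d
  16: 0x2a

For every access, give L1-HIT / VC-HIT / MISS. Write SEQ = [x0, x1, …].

0: 0xa9 (blk 21, set 1) → MISS  vc=[]
1: 0x77 (blk 14, set 2) → MISS  vc=[]
2: 0x6d (blk 13, set 1) → MISS  vc=[21]
3: 0x71 (blk 14, set 2) → L1-HIT  vc=[21]
4: 0x69 (blk 13, set 1) → L1-HIT  vc=[21]
5: 0x72 (blk 14, set 2) → L1-HIT  vc=[21]
6: 0x73 (blk 14, set 2) → L1-HIT  vc=[21]
7: 0x70 (blk 14, set 2) → L1-HIT  vc=[21]
8: 0xaa (blk 21, set 1) → VC-HIT  vc=[13]
9: 0xa8 (blk 21, set 1) → L1-HIT  vc=[13]
10: 0x70 (blk 14, set 2) → L1-HIT  vc=[13]
11: 0xad (blk 21, set 1) → L1-HIT  vc=[13]
12: 0x76 (blk 14, set 2) → L1-HIT  vc=[13]
13: 0xaf (blk 21, set 1) → L1-HIT  vc=[13]
14: 0x2c (blk 5, set 1) → MISS  vc=[13, 21]
15: 0x4d (blk 9, set 1) → MISS  vc=[13, 21, 5]
16: 0x2a (blk 5, set 1) → VC-HIT  vc=[13, 21, 9]

SEQ = [MISS, MISS, MISS, L1-HIT, L1-HIT, L1-HIT, L1-HIT, L1-HIT, VC-HIT, L1-HIT, L1-HIT, L1-HIT, L1-HIT, L1-HIT, MISS, MISS, VC-HIT]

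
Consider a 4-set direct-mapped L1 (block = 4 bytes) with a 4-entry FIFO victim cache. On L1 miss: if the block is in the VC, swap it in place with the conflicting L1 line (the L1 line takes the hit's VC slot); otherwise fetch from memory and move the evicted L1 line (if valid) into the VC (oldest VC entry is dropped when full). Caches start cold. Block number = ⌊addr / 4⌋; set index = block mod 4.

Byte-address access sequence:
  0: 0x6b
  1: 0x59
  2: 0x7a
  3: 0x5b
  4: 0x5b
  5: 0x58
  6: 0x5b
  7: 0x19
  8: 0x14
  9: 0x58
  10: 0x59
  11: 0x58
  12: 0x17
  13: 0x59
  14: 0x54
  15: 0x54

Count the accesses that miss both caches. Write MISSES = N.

  [0] addr=0x6b blk=26 s=2: MISS | VC []
  [1] addr=0x59 blk=22 s=2: MISS | VC [26]
  [2] addr=0x7a blk=30 s=2: MISS | VC [26, 22]
  [3] addr=0x5b blk=22 s=2: VC-HIT | VC [26, 30]
  [4] addr=0x5b blk=22 s=2: L1-HIT | VC [26, 30]
  [5] addr=0x58 blk=22 s=2: L1-HIT | VC [26, 30]
  [6] addr=0x5b blk=22 s=2: L1-HIT | VC [26, 30]
  [7] addr=0x19 blk=6 s=2: MISS | VC [26, 30, 22]
  [8] addr=0x14 blk=5 s=1: MISS | VC [26, 30, 22]
  [9] addr=0x58 blk=22 s=2: VC-HIT | VC [26, 30, 6]
  [10] addr=0x59 blk=22 s=2: L1-HIT | VC [26, 30, 6]
  [11] addr=0x58 blk=22 s=2: L1-HIT | VC [26, 30, 6]
  [12] addr=0x17 blk=5 s=1: L1-HIT | VC [26, 30, 6]
  [13] addr=0x59 blk=22 s=2: L1-HIT | VC [26, 30, 6]
  [14] addr=0x54 blk=21 s=1: MISS | VC [26, 30, 6, 5]
  [15] addr=0x54 blk=21 s=1: L1-HIT | VC [26, 30, 6, 5]

MISSES = 6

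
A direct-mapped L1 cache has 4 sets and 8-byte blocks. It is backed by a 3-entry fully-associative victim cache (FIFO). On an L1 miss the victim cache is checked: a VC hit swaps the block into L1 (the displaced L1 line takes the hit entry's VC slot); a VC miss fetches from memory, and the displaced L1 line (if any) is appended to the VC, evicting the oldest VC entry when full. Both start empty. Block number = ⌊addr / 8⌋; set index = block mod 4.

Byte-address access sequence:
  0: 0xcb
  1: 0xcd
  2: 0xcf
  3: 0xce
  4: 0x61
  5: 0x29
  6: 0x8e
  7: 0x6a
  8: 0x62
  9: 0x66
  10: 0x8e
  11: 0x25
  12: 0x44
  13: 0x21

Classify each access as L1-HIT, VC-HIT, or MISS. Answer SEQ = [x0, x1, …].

0: 0xcb (blk 25, set 1) → MISS  vc=[]
1: 0xcd (blk 25, set 1) → L1-HIT  vc=[]
2: 0xcf (blk 25, set 1) → L1-HIT  vc=[]
3: 0xce (blk 25, set 1) → L1-HIT  vc=[]
4: 0x61 (blk 12, set 0) → MISS  vc=[]
5: 0x29 (blk 5, set 1) → MISS  vc=[25]
6: 0x8e (blk 17, set 1) → MISS  vc=[25, 5]
7: 0x6a (blk 13, set 1) → MISS  vc=[25, 5, 17]
8: 0x62 (blk 12, set 0) → L1-HIT  vc=[25, 5, 17]
9: 0x66 (blk 12, set 0) → L1-HIT  vc=[25, 5, 17]
10: 0x8e (blk 17, set 1) → VC-HIT  vc=[25, 5, 13]
11: 0x25 (blk 4, set 0) → MISS  vc=[5, 13, 12]
12: 0x44 (blk 8, set 0) → MISS  vc=[13, 12, 4]
13: 0x21 (blk 4, set 0) → VC-HIT  vc=[13, 12, 8]

SEQ = [MISS, L1-HIT, L1-HIT, L1-HIT, MISS, MISS, MISS, MISS, L1-HIT, L1-HIT, VC-HIT, MISS, MISS, VC-HIT]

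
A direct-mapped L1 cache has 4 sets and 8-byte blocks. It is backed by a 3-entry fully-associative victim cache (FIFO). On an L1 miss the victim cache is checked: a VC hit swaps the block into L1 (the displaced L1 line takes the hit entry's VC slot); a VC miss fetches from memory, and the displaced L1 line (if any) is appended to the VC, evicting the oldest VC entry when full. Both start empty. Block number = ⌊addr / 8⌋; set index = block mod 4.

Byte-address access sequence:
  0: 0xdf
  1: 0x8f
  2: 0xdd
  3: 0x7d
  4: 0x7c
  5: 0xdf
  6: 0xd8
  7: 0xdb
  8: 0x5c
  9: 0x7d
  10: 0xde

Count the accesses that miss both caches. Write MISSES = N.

MISSES = 4

  [0] addr=0xdf blk=27 s=3: MISS | VC []
  [1] addr=0x8f blk=17 s=1: MISS | VC []
  [2] addr=0xdd blk=27 s=3: L1-HIT | VC []
  [3] addr=0x7d blk=15 s=3: MISS | VC [27]
  [4] addr=0x7c blk=15 s=3: L1-HIT | VC [27]
  [5] addr=0xdf blk=27 s=3: VC-HIT | VC [15]
  [6] addr=0xd8 blk=27 s=3: L1-HIT | VC [15]
  [7] addr=0xdb blk=27 s=3: L1-HIT | VC [15]
  [8] addr=0x5c blk=11 s=3: MISS | VC [15, 27]
  [9] addr=0x7d blk=15 s=3: VC-HIT | VC [11, 27]
  [10] addr=0xde blk=27 s=3: VC-HIT | VC [11, 15]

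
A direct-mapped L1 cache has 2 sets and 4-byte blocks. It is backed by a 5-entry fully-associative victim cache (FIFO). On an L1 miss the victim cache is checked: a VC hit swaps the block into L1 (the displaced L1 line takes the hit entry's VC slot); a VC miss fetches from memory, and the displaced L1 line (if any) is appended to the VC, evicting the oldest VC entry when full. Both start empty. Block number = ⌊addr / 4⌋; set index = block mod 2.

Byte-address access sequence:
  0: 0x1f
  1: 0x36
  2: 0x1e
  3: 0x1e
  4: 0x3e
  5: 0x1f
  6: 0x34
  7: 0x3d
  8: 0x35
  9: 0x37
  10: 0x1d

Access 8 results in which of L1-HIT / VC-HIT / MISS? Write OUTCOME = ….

OUTCOME = VC-HIT

  [0] addr=0x1f blk=7 s=1: MISS | VC []
  [1] addr=0x36 blk=13 s=1: MISS | VC [7]
  [2] addr=0x1e blk=7 s=1: VC-HIT | VC [13]
  [3] addr=0x1e blk=7 s=1: L1-HIT | VC [13]
  [4] addr=0x3e blk=15 s=1: MISS | VC [13, 7]
  [5] addr=0x1f blk=7 s=1: VC-HIT | VC [13, 15]
  [6] addr=0x34 blk=13 s=1: VC-HIT | VC [7, 15]
  [7] addr=0x3d blk=15 s=1: VC-HIT | VC [7, 13]
  [8] addr=0x35 blk=13 s=1: VC-HIT | VC [7, 15]
  [9] addr=0x37 blk=13 s=1: L1-HIT | VC [7, 15]
  [10] addr=0x1d blk=7 s=1: VC-HIT | VC [13, 15]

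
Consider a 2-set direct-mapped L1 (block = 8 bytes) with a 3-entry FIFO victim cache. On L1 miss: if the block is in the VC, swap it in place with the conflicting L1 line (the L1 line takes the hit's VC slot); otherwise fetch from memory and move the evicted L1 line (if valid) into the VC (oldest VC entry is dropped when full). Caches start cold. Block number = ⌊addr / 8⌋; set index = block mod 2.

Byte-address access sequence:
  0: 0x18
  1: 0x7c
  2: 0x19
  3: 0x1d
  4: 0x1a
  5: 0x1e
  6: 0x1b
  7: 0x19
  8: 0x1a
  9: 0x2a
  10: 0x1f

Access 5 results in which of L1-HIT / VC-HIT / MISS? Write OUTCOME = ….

0: 0x18 (blk 3, set 1) → MISS  vc=[]
1: 0x7c (blk 15, set 1) → MISS  vc=[3]
2: 0x19 (blk 3, set 1) → VC-HIT  vc=[15]
3: 0x1d (blk 3, set 1) → L1-HIT  vc=[15]
4: 0x1a (blk 3, set 1) → L1-HIT  vc=[15]
5: 0x1e (blk 3, set 1) → L1-HIT  vc=[15]
6: 0x1b (blk 3, set 1) → L1-HIT  vc=[15]
7: 0x19 (blk 3, set 1) → L1-HIT  vc=[15]
8: 0x1a (blk 3, set 1) → L1-HIT  vc=[15]
9: 0x2a (blk 5, set 1) → MISS  vc=[15, 3]
10: 0x1f (blk 3, set 1) → VC-HIT  vc=[15, 5]

OUTCOME = L1-HIT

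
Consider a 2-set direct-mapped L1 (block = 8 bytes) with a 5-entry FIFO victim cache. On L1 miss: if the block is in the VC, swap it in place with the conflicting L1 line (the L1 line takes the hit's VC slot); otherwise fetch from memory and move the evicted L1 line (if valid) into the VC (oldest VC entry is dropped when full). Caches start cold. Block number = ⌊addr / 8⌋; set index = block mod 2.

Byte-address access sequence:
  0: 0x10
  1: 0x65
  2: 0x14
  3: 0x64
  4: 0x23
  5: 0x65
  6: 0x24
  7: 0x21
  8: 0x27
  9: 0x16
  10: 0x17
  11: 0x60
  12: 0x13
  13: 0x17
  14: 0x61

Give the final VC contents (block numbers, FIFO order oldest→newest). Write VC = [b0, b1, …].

0: 0x10 (blk 2, set 0) → MISS  vc=[]
1: 0x65 (blk 12, set 0) → MISS  vc=[2]
2: 0x14 (blk 2, set 0) → VC-HIT  vc=[12]
3: 0x64 (blk 12, set 0) → VC-HIT  vc=[2]
4: 0x23 (blk 4, set 0) → MISS  vc=[2, 12]
5: 0x65 (blk 12, set 0) → VC-HIT  vc=[2, 4]
6: 0x24 (blk 4, set 0) → VC-HIT  vc=[2, 12]
7: 0x21 (blk 4, set 0) → L1-HIT  vc=[2, 12]
8: 0x27 (blk 4, set 0) → L1-HIT  vc=[2, 12]
9: 0x16 (blk 2, set 0) → VC-HIT  vc=[4, 12]
10: 0x17 (blk 2, set 0) → L1-HIT  vc=[4, 12]
11: 0x60 (blk 12, set 0) → VC-HIT  vc=[4, 2]
12: 0x13 (blk 2, set 0) → VC-HIT  vc=[4, 12]
13: 0x17 (blk 2, set 0) → L1-HIT  vc=[4, 12]
14: 0x61 (blk 12, set 0) → VC-HIT  vc=[4, 2]

VC = [4, 2]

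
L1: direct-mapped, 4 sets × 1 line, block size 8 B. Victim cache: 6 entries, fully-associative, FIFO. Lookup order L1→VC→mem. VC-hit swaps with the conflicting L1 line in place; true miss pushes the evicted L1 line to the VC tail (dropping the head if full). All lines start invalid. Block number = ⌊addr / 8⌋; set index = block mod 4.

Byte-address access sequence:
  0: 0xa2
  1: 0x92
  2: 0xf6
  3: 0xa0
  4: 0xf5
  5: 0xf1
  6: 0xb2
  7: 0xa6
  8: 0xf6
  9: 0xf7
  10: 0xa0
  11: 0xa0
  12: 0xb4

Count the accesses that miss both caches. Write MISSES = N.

  [0] addr=0xa2 blk=20 s=0: MISS | VC []
  [1] addr=0x92 blk=18 s=2: MISS | VC []
  [2] addr=0xf6 blk=30 s=2: MISS | VC [18]
  [3] addr=0xa0 blk=20 s=0: L1-HIT | VC [18]
  [4] addr=0xf5 blk=30 s=2: L1-HIT | VC [18]
  [5] addr=0xf1 blk=30 s=2: L1-HIT | VC [18]
  [6] addr=0xb2 blk=22 s=2: MISS | VC [18, 30]
  [7] addr=0xa6 blk=20 s=0: L1-HIT | VC [18, 30]
  [8] addr=0xf6 blk=30 s=2: VC-HIT | VC [18, 22]
  [9] addr=0xf7 blk=30 s=2: L1-HIT | VC [18, 22]
  [10] addr=0xa0 blk=20 s=0: L1-HIT | VC [18, 22]
  [11] addr=0xa0 blk=20 s=0: L1-HIT | VC [18, 22]
  [12] addr=0xb4 blk=22 s=2: VC-HIT | VC [18, 30]

MISSES = 4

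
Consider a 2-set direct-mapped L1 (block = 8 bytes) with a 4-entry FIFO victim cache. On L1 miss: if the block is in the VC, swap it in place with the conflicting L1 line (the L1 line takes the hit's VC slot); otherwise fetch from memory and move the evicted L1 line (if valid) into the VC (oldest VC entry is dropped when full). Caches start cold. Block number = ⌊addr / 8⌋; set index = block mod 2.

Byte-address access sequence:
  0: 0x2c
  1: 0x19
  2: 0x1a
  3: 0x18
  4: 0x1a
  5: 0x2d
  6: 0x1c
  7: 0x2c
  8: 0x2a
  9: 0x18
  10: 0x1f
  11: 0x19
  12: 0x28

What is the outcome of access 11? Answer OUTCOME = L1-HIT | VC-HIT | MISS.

OUTCOME = L1-HIT

#0 0x2c→b5/s1 MISS; vc=[]
#1 0x19→b3/s1 MISS; vc=[5]
#2 0x1a→b3/s1 L1-HIT; vc=[5]
#3 0x18→b3/s1 L1-HIT; vc=[5]
#4 0x1a→b3/s1 L1-HIT; vc=[5]
#5 0x2d→b5/s1 VC-HIT; vc=[3]
#6 0x1c→b3/s1 VC-HIT; vc=[5]
#7 0x2c→b5/s1 VC-HIT; vc=[3]
#8 0x2a→b5/s1 L1-HIT; vc=[3]
#9 0x18→b3/s1 VC-HIT; vc=[5]
#10 0x1f→b3/s1 L1-HIT; vc=[5]
#11 0x19→b3/s1 L1-HIT; vc=[5]
#12 0x28→b5/s1 VC-HIT; vc=[3]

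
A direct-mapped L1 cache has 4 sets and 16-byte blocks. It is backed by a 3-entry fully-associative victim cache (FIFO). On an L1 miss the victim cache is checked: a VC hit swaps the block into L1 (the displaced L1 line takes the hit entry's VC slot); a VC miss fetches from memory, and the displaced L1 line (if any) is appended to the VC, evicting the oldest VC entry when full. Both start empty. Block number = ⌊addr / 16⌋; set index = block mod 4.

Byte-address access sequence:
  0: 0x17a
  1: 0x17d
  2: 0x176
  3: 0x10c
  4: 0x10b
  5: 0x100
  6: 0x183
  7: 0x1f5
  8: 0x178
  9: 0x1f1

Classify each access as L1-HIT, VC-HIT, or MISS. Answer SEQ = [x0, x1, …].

SEQ = [MISS, L1-HIT, L1-HIT, MISS, L1-HIT, L1-HIT, MISS, MISS, VC-HIT, VC-HIT]

  [0] addr=0x17a blk=23 s=3: MISS | VC []
  [1] addr=0x17d blk=23 s=3: L1-HIT | VC []
  [2] addr=0x176 blk=23 s=3: L1-HIT | VC []
  [3] addr=0x10c blk=16 s=0: MISS | VC []
  [4] addr=0x10b blk=16 s=0: L1-HIT | VC []
  [5] addr=0x100 blk=16 s=0: L1-HIT | VC []
  [6] addr=0x183 blk=24 s=0: MISS | VC [16]
  [7] addr=0x1f5 blk=31 s=3: MISS | VC [16, 23]
  [8] addr=0x178 blk=23 s=3: VC-HIT | VC [16, 31]
  [9] addr=0x1f1 blk=31 s=3: VC-HIT | VC [16, 23]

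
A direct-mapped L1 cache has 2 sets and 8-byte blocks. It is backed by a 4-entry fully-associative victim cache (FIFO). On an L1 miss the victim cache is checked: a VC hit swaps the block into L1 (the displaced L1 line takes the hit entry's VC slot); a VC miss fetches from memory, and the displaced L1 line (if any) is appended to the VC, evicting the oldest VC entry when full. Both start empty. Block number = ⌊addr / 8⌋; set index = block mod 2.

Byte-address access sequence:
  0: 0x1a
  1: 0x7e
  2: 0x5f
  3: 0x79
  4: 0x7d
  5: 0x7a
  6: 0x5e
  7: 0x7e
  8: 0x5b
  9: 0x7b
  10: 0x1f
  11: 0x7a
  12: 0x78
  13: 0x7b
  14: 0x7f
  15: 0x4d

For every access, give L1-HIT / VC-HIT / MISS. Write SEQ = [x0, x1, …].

#0 0x1a→b3/s1 MISS; vc=[]
#1 0x7e→b15/s1 MISS; vc=[3]
#2 0x5f→b11/s1 MISS; vc=[3,15]
#3 0x79→b15/s1 VC-HIT; vc=[3,11]
#4 0x7d→b15/s1 L1-HIT; vc=[3,11]
#5 0x7a→b15/s1 L1-HIT; vc=[3,11]
#6 0x5e→b11/s1 VC-HIT; vc=[3,15]
#7 0x7e→b15/s1 VC-HIT; vc=[3,11]
#8 0x5b→b11/s1 VC-HIT; vc=[3,15]
#9 0x7b→b15/s1 VC-HIT; vc=[3,11]
#10 0x1f→b3/s1 VC-HIT; vc=[15,11]
#11 0x7a→b15/s1 VC-HIT; vc=[3,11]
#12 0x78→b15/s1 L1-HIT; vc=[3,11]
#13 0x7b→b15/s1 L1-HIT; vc=[3,11]
#14 0x7f→b15/s1 L1-HIT; vc=[3,11]
#15 0x4d→b9/s1 MISS; vc=[3,11,15]

SEQ = [MISS, MISS, MISS, VC-HIT, L1-HIT, L1-HIT, VC-HIT, VC-HIT, VC-HIT, VC-HIT, VC-HIT, VC-HIT, L1-HIT, L1-HIT, L1-HIT, MISS]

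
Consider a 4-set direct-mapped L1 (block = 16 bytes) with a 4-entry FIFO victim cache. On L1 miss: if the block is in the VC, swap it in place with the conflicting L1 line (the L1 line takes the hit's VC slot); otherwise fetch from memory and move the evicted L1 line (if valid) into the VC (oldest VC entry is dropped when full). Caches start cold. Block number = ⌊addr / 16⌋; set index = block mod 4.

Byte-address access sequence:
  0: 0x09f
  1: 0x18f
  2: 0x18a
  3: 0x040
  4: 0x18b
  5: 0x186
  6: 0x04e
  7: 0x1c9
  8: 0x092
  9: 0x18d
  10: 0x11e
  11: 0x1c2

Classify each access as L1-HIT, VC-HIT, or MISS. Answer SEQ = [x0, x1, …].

SEQ = [MISS, MISS, L1-HIT, MISS, VC-HIT, L1-HIT, VC-HIT, MISS, L1-HIT, VC-HIT, MISS, VC-HIT]

0: 0x9f (blk 9, set 1) → MISS  vc=[]
1: 0x18f (blk 24, set 0) → MISS  vc=[]
2: 0x18a (blk 24, set 0) → L1-HIT  vc=[]
3: 0x40 (blk 4, set 0) → MISS  vc=[24]
4: 0x18b (blk 24, set 0) → VC-HIT  vc=[4]
5: 0x186 (blk 24, set 0) → L1-HIT  vc=[4]
6: 0x4e (blk 4, set 0) → VC-HIT  vc=[24]
7: 0x1c9 (blk 28, set 0) → MISS  vc=[24, 4]
8: 0x92 (blk 9, set 1) → L1-HIT  vc=[24, 4]
9: 0x18d (blk 24, set 0) → VC-HIT  vc=[28, 4]
10: 0x11e (blk 17, set 1) → MISS  vc=[28, 4, 9]
11: 0x1c2 (blk 28, set 0) → VC-HIT  vc=[24, 4, 9]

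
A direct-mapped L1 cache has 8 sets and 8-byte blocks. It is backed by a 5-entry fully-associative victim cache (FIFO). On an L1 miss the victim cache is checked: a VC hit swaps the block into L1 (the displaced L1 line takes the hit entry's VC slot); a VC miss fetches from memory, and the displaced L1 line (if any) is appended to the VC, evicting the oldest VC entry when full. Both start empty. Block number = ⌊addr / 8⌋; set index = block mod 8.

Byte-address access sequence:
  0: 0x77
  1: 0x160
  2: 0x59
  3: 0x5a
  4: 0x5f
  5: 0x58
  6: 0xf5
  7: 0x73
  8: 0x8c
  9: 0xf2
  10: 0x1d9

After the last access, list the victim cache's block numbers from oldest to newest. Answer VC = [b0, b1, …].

0: 0x77 (blk 14, set 6) → MISS  vc=[]
1: 0x160 (blk 44, set 4) → MISS  vc=[]
2: 0x59 (blk 11, set 3) → MISS  vc=[]
3: 0x5a (blk 11, set 3) → L1-HIT  vc=[]
4: 0x5f (blk 11, set 3) → L1-HIT  vc=[]
5: 0x58 (blk 11, set 3) → L1-HIT  vc=[]
6: 0xf5 (blk 30, set 6) → MISS  vc=[14]
7: 0x73 (blk 14, set 6) → VC-HIT  vc=[30]
8: 0x8c (blk 17, set 1) → MISS  vc=[30]
9: 0xf2 (blk 30, set 6) → VC-HIT  vc=[14]
10: 0x1d9 (blk 59, set 3) → MISS  vc=[14, 11]

VC = [14, 11]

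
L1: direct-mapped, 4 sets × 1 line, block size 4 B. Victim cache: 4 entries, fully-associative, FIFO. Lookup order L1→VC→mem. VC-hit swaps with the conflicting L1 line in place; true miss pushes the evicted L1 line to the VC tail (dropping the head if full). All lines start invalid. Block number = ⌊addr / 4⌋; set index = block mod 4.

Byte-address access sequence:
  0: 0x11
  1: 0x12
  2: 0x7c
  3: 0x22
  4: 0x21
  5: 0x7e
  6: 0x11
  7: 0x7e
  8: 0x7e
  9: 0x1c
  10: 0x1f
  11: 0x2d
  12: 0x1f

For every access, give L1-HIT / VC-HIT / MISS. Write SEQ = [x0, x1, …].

0: 0x11 (blk 4, set 0) → MISS  vc=[]
1: 0x12 (blk 4, set 0) → L1-HIT  vc=[]
2: 0x7c (blk 31, set 3) → MISS  vc=[]
3: 0x22 (blk 8, set 0) → MISS  vc=[4]
4: 0x21 (blk 8, set 0) → L1-HIT  vc=[4]
5: 0x7e (blk 31, set 3) → L1-HIT  vc=[4]
6: 0x11 (blk 4, set 0) → VC-HIT  vc=[8]
7: 0x7e (blk 31, set 3) → L1-HIT  vc=[8]
8: 0x7e (blk 31, set 3) → L1-HIT  vc=[8]
9: 0x1c (blk 7, set 3) → MISS  vc=[8, 31]
10: 0x1f (blk 7, set 3) → L1-HIT  vc=[8, 31]
11: 0x2d (blk 11, set 3) → MISS  vc=[8, 31, 7]
12: 0x1f (blk 7, set 3) → VC-HIT  vc=[8, 31, 11]

SEQ = [MISS, L1-HIT, MISS, MISS, L1-HIT, L1-HIT, VC-HIT, L1-HIT, L1-HIT, MISS, L1-HIT, MISS, VC-HIT]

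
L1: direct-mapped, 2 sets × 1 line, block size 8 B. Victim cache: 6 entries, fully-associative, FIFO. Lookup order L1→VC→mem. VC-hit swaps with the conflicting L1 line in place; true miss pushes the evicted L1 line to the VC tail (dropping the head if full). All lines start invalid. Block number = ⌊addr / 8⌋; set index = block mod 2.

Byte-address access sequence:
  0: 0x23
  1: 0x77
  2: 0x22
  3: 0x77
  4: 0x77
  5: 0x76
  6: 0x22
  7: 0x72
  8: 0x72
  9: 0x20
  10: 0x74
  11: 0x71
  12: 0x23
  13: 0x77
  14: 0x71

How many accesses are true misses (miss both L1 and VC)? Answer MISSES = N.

#0 0x23→b4/s0 MISS; vc=[]
#1 0x77→b14/s0 MISS; vc=[4]
#2 0x22→b4/s0 VC-HIT; vc=[14]
#3 0x77→b14/s0 VC-HIT; vc=[4]
#4 0x77→b14/s0 L1-HIT; vc=[4]
#5 0x76→b14/s0 L1-HIT; vc=[4]
#6 0x22→b4/s0 VC-HIT; vc=[14]
#7 0x72→b14/s0 VC-HIT; vc=[4]
#8 0x72→b14/s0 L1-HIT; vc=[4]
#9 0x20→b4/s0 VC-HIT; vc=[14]
#10 0x74→b14/s0 VC-HIT; vc=[4]
#11 0x71→b14/s0 L1-HIT; vc=[4]
#12 0x23→b4/s0 VC-HIT; vc=[14]
#13 0x77→b14/s0 VC-HIT; vc=[4]
#14 0x71→b14/s0 L1-HIT; vc=[4]

MISSES = 2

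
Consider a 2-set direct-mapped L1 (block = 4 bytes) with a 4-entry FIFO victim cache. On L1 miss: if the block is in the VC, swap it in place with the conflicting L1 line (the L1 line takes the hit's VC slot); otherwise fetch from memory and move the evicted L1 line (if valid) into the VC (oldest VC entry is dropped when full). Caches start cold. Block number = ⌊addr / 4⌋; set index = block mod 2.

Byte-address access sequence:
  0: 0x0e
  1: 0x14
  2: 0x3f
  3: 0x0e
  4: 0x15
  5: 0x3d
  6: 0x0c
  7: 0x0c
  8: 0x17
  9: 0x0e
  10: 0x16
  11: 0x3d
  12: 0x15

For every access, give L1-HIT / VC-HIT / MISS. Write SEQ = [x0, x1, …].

0: 0xe (blk 3, set 1) → MISS  vc=[]
1: 0x14 (blk 5, set 1) → MISS  vc=[3]
2: 0x3f (blk 15, set 1) → MISS  vc=[3, 5]
3: 0xe (blk 3, set 1) → VC-HIT  vc=[15, 5]
4: 0x15 (blk 5, set 1) → VC-HIT  vc=[15, 3]
5: 0x3d (blk 15, set 1) → VC-HIT  vc=[5, 3]
6: 0xc (blk 3, set 1) → VC-HIT  vc=[5, 15]
7: 0xc (blk 3, set 1) → L1-HIT  vc=[5, 15]
8: 0x17 (blk 5, set 1) → VC-HIT  vc=[3, 15]
9: 0xe (blk 3, set 1) → VC-HIT  vc=[5, 15]
10: 0x16 (blk 5, set 1) → VC-HIT  vc=[3, 15]
11: 0x3d (blk 15, set 1) → VC-HIT  vc=[3, 5]
12: 0x15 (blk 5, set 1) → VC-HIT  vc=[3, 15]

SEQ = [MISS, MISS, MISS, VC-HIT, VC-HIT, VC-HIT, VC-HIT, L1-HIT, VC-HIT, VC-HIT, VC-HIT, VC-HIT, VC-HIT]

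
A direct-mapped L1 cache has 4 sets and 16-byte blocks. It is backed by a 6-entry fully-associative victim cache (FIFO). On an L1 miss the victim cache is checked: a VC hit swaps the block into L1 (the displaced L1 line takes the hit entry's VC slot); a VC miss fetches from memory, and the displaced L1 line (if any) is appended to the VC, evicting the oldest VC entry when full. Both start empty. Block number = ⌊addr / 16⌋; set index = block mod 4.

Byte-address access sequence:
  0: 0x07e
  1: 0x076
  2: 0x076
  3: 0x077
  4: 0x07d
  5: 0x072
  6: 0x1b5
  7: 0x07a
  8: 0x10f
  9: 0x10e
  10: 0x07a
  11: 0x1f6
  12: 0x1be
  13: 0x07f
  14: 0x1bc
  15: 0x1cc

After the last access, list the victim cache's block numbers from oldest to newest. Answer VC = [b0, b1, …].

VC = [31, 7, 16]

#0 0x7e→b7/s3 MISS; vc=[]
#1 0x76→b7/s3 L1-HIT; vc=[]
#2 0x76→b7/s3 L1-HIT; vc=[]
#3 0x77→b7/s3 L1-HIT; vc=[]
#4 0x7d→b7/s3 L1-HIT; vc=[]
#5 0x72→b7/s3 L1-HIT; vc=[]
#6 0x1b5→b27/s3 MISS; vc=[7]
#7 0x7a→b7/s3 VC-HIT; vc=[27]
#8 0x10f→b16/s0 MISS; vc=[27]
#9 0x10e→b16/s0 L1-HIT; vc=[27]
#10 0x7a→b7/s3 L1-HIT; vc=[27]
#11 0x1f6→b31/s3 MISS; vc=[27,7]
#12 0x1be→b27/s3 VC-HIT; vc=[31,7]
#13 0x7f→b7/s3 VC-HIT; vc=[31,27]
#14 0x1bc→b27/s3 VC-HIT; vc=[31,7]
#15 0x1cc→b28/s0 MISS; vc=[31,7,16]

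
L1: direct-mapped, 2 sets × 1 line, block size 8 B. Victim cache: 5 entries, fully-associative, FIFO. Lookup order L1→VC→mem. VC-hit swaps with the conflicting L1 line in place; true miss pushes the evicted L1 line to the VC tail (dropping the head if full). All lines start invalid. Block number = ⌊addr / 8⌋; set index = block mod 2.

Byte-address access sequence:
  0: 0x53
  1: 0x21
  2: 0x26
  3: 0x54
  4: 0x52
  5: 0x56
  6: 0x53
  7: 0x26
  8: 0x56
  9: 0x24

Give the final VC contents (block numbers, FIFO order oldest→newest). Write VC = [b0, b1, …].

#0 0x53→b10/s0 MISS; vc=[]
#1 0x21→b4/s0 MISS; vc=[10]
#2 0x26→b4/s0 L1-HIT; vc=[10]
#3 0x54→b10/s0 VC-HIT; vc=[4]
#4 0x52→b10/s0 L1-HIT; vc=[4]
#5 0x56→b10/s0 L1-HIT; vc=[4]
#6 0x53→b10/s0 L1-HIT; vc=[4]
#7 0x26→b4/s0 VC-HIT; vc=[10]
#8 0x56→b10/s0 VC-HIT; vc=[4]
#9 0x24→b4/s0 VC-HIT; vc=[10]

VC = [10]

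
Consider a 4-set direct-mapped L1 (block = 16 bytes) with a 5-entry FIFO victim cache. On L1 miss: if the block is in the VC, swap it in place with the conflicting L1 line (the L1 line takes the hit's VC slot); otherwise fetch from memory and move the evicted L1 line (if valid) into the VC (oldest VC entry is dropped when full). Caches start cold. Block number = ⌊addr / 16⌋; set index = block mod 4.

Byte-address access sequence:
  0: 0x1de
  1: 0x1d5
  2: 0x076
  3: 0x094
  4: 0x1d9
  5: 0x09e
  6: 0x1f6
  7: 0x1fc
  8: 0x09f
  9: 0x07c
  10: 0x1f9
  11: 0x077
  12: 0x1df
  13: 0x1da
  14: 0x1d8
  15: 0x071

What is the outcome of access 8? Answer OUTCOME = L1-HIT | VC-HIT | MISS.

0: 0x1de (blk 29, set 1) → MISS  vc=[]
1: 0x1d5 (blk 29, set 1) → L1-HIT  vc=[]
2: 0x76 (blk 7, set 3) → MISS  vc=[]
3: 0x94 (blk 9, set 1) → MISS  vc=[29]
4: 0x1d9 (blk 29, set 1) → VC-HIT  vc=[9]
5: 0x9e (blk 9, set 1) → VC-HIT  vc=[29]
6: 0x1f6 (blk 31, set 3) → MISS  vc=[29, 7]
7: 0x1fc (blk 31, set 3) → L1-HIT  vc=[29, 7]
8: 0x9f (blk 9, set 1) → L1-HIT  vc=[29, 7]
9: 0x7c (blk 7, set 3) → VC-HIT  vc=[29, 31]
10: 0x1f9 (blk 31, set 3) → VC-HIT  vc=[29, 7]
11: 0x77 (blk 7, set 3) → VC-HIT  vc=[29, 31]
12: 0x1df (blk 29, set 1) → VC-HIT  vc=[9, 31]
13: 0x1da (blk 29, set 1) → L1-HIT  vc=[9, 31]
14: 0x1d8 (blk 29, set 1) → L1-HIT  vc=[9, 31]
15: 0x71 (blk 7, set 3) → L1-HIT  vc=[9, 31]

OUTCOME = L1-HIT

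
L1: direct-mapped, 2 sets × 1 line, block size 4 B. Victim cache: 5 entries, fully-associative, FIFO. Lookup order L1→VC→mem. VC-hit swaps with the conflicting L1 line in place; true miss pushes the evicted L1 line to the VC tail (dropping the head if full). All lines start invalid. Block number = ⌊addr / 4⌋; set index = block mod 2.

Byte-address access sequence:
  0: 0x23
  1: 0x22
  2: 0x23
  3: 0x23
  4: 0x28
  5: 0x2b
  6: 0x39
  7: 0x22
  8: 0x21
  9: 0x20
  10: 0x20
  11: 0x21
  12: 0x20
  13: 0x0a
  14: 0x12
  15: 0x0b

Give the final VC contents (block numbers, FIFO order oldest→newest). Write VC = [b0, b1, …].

0: 0x23 (blk 8, set 0) → MISS  vc=[]
1: 0x22 (blk 8, set 0) → L1-HIT  vc=[]
2: 0x23 (blk 8, set 0) → L1-HIT  vc=[]
3: 0x23 (blk 8, set 0) → L1-HIT  vc=[]
4: 0x28 (blk 10, set 0) → MISS  vc=[8]
5: 0x2b (blk 10, set 0) → L1-HIT  vc=[8]
6: 0x39 (blk 14, set 0) → MISS  vc=[8, 10]
7: 0x22 (blk 8, set 0) → VC-HIT  vc=[14, 10]
8: 0x21 (blk 8, set 0) → L1-HIT  vc=[14, 10]
9: 0x20 (blk 8, set 0) → L1-HIT  vc=[14, 10]
10: 0x20 (blk 8, set 0) → L1-HIT  vc=[14, 10]
11: 0x21 (blk 8, set 0) → L1-HIT  vc=[14, 10]
12: 0x20 (blk 8, set 0) → L1-HIT  vc=[14, 10]
13: 0xa (blk 2, set 0) → MISS  vc=[14, 10, 8]
14: 0x12 (blk 4, set 0) → MISS  vc=[14, 10, 8, 2]
15: 0xb (blk 2, set 0) → VC-HIT  vc=[14, 10, 8, 4]

VC = [14, 10, 8, 4]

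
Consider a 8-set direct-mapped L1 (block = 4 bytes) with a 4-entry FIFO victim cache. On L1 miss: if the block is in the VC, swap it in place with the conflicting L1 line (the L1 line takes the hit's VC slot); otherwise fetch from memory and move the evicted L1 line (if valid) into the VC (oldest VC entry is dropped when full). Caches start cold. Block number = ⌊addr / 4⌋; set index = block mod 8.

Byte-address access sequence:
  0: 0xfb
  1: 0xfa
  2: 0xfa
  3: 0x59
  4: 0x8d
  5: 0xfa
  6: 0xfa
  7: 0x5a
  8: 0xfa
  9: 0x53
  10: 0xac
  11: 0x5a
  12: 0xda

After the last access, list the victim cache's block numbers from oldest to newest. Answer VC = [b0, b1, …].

0: 0xfb (blk 62, set 6) → MISS  vc=[]
1: 0xfa (blk 62, set 6) → L1-HIT  vc=[]
2: 0xfa (blk 62, set 6) → L1-HIT  vc=[]
3: 0x59 (blk 22, set 6) → MISS  vc=[62]
4: 0x8d (blk 35, set 3) → MISS  vc=[62]
5: 0xfa (blk 62, set 6) → VC-HIT  vc=[22]
6: 0xfa (blk 62, set 6) → L1-HIT  vc=[22]
7: 0x5a (blk 22, set 6) → VC-HIT  vc=[62]
8: 0xfa (blk 62, set 6) → VC-HIT  vc=[22]
9: 0x53 (blk 20, set 4) → MISS  vc=[22]
10: 0xac (blk 43, set 3) → MISS  vc=[22, 35]
11: 0x5a (blk 22, set 6) → VC-HIT  vc=[62, 35]
12: 0xda (blk 54, set 6) → MISS  vc=[62, 35, 22]

VC = [62, 35, 22]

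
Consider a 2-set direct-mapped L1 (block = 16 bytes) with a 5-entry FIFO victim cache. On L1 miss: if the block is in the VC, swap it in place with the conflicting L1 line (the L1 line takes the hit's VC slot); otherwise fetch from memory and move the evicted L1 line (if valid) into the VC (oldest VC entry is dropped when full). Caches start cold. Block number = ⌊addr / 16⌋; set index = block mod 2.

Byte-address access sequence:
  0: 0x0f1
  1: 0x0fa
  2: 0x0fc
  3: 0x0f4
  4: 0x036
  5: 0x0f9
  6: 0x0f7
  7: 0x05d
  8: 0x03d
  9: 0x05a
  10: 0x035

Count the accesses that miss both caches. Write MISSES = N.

MISSES = 3

  [0] addr=0xf1 blk=15 s=1: MISS | VC []
  [1] addr=0xfa blk=15 s=1: L1-HIT | VC []
  [2] addr=0xfc blk=15 s=1: L1-HIT | VC []
  [3] addr=0xf4 blk=15 s=1: L1-HIT | VC []
  [4] addr=0x36 blk=3 s=1: MISS | VC [15]
  [5] addr=0xf9 blk=15 s=1: VC-HIT | VC [3]
  [6] addr=0xf7 blk=15 s=1: L1-HIT | VC [3]
  [7] addr=0x5d blk=5 s=1: MISS | VC [3, 15]
  [8] addr=0x3d blk=3 s=1: VC-HIT | VC [5, 15]
  [9] addr=0x5a blk=5 s=1: VC-HIT | VC [3, 15]
  [10] addr=0x35 blk=3 s=1: VC-HIT | VC [5, 15]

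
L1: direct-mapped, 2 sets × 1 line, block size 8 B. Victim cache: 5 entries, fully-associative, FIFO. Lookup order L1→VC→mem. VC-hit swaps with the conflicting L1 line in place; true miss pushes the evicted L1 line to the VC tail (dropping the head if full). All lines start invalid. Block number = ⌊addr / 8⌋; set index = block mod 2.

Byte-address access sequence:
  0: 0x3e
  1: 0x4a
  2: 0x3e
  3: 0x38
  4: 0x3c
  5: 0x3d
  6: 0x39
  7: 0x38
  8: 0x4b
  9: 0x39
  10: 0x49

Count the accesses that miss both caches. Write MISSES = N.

  [0] addr=0x3e blk=7 s=1: MISS | VC []
  [1] addr=0x4a blk=9 s=1: MISS | VC [7]
  [2] addr=0x3e blk=7 s=1: VC-HIT | VC [9]
  [3] addr=0x38 blk=7 s=1: L1-HIT | VC [9]
  [4] addr=0x3c blk=7 s=1: L1-HIT | VC [9]
  [5] addr=0x3d blk=7 s=1: L1-HIT | VC [9]
  [6] addr=0x39 blk=7 s=1: L1-HIT | VC [9]
  [7] addr=0x38 blk=7 s=1: L1-HIT | VC [9]
  [8] addr=0x4b blk=9 s=1: VC-HIT | VC [7]
  [9] addr=0x39 blk=7 s=1: VC-HIT | VC [9]
  [10] addr=0x49 blk=9 s=1: VC-HIT | VC [7]

MISSES = 2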